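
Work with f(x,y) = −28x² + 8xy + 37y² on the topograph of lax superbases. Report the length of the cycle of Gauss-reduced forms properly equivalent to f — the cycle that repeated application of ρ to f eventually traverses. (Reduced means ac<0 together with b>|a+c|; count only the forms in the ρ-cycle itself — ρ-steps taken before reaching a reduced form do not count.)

D = 4208, ⌊√D⌋ = 64
descent: ρ → (37,-8,-28)
descent: ρ → (-28,64,1)  [lands on river]
river: ρ → (1,64,-28)
river: ρ → (-28,48,17)
river: ρ → (17,54,-19)
river: ρ → (-19,60,8)
river: ρ → (8,52,-47)
river: ρ → (-47,42,13)
river: ρ → (13,62,-7)
river: ρ → (-7,64,4)
river: ρ → (4,64,-7)
river: ρ → (-7,62,13)
river: ρ → (13,42,-47)
river: ρ → (-47,52,8)
river: ρ → (8,60,-19)
river: ρ → (-19,54,17)
river: ρ → (17,48,-28)
ρ-cycle length = 16 (tail of 2 descent steps not counted)

16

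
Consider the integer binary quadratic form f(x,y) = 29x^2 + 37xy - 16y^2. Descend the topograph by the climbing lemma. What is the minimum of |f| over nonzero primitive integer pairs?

river: ρ → (-16,27,39)
river: ρ → (39,51,-4)
river: ρ → (-4,53,26)
river: ρ → (26,51,-6)
river: ρ → (-6,45,50)
river: ρ → (50,55,-1)
river: ρ → (-1,55,50)
river: ρ → (50,45,-6)
river: ρ → (-6,51,26)
river: ρ → (26,53,-4)
river: ρ → (-4,51,39)
river: ρ → (39,27,-16)
river: ρ → (-16,37,29)
river: ρ → (29,21,-24)
river: ρ → (-24,27,26)
river: ρ → (26,25,-25)
river: ρ → (-25,25,26)
river: ρ → (26,27,-24)
river: ρ → (-24,21,29)
river: ρ → (29,37,-16)
closes: descent 0, river 20
min |a| on river = 1

1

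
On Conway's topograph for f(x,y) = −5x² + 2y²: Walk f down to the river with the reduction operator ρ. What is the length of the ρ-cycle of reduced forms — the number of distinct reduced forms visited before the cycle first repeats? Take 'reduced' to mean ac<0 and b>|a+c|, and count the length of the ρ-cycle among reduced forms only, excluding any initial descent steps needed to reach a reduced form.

D = 40, ⌊√D⌋ = 6
descent: ρ → (2,4,-3)  [lands on river]
river: ρ → (-3,2,3)
river: ρ → (3,4,-2)
river: ρ → (-2,4,3)
river: ρ → (3,2,-3)
river: ρ → (-3,4,2)
ρ-cycle length = 6 (tail of 1 descent step not counted)

6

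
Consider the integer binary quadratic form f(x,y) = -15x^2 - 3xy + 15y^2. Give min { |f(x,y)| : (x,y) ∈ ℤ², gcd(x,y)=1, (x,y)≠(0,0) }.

descent: ρ → (15,3,-15)  [lands on river]
river: ρ → (-15,27,3)
river: ρ → (3,27,-15)
river: ρ → (-15,3,15)
river: ρ → (15,27,-3)
river: ρ → (-3,27,15)
closes: descent 1, river 6
min |a| on river = 3

3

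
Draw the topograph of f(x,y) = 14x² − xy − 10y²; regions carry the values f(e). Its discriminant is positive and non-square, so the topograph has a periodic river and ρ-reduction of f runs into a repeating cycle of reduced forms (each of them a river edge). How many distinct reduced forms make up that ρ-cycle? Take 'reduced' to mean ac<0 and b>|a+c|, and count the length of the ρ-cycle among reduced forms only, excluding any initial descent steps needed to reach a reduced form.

D = 561, ⌊√D⌋ = 23
descent: ρ → (-10,21,3)  [lands on river]
river: ρ → (3,21,-10)
river: ρ → (-10,19,5)
river: ρ → (5,21,-6)
river: ρ → (-6,15,14)
river: ρ → (14,13,-7)
river: ρ → (-7,15,12)
river: ρ → (12,9,-10)
river: ρ → (-10,11,11)
river: ρ → (11,11,-10)
river: ρ → (-10,9,12)
river: ρ → (12,15,-7)
river: ρ → (-7,13,14)
river: ρ → (14,15,-6)
river: ρ → (-6,21,5)
river: ρ → (5,19,-10)
ρ-cycle length = 16 (tail of 1 descent step not counted)

16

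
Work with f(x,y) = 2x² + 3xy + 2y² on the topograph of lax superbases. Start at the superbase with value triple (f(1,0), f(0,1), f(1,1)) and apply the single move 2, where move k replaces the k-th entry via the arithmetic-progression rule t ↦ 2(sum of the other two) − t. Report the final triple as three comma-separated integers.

start (2,2,7) = (f(1,0),f(0,1),f(1,1))
replace slot 2: 2·(2+7) − 2 = 16 → (2,16,7)

2,16,7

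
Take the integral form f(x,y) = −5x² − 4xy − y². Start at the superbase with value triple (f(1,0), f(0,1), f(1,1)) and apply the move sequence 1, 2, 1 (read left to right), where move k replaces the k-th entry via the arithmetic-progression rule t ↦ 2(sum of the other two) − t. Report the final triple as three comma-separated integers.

start (-5,-1,-10) = (f(1,0),f(0,1),f(1,1))
replace slot 1: 2·((-1)+(-10)) − (-5) = -17 → (-17,-1,-10)
replace slot 2: 2·((-17)+(-10)) − (-1) = -53 → (-17,-53,-10)
replace slot 1: 2·((-53)+(-10)) − (-17) = -109 → (-109,-53,-10)

-109,-53,-10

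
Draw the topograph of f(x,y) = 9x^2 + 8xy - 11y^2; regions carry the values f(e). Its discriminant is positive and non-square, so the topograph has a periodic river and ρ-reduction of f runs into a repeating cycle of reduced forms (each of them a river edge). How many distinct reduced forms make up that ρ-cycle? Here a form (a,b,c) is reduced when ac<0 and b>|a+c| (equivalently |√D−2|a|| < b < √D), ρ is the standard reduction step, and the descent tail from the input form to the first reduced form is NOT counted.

D = 460, ⌊√D⌋ = 21
river: ρ → (-11,14,6)
river: ρ → (6,10,-15)
river: ρ → (-15,20,1)
river: ρ → (1,20,-15)
river: ρ → (-15,10,6)
river: ρ → (6,14,-11)
river: ρ → (-11,8,9)
river: ρ → (9,10,-10)
river: ρ → (-10,10,9)
river: ρ → (9,8,-11)
ρ-cycle length = 10 (tail of 0 descent steps not counted)

10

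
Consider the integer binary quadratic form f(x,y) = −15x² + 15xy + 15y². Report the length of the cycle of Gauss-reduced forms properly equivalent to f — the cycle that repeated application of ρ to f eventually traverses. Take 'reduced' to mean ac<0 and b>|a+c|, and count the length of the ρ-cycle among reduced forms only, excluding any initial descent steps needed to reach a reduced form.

D = 1125, ⌊√D⌋ = 33
river: ρ → (15,15,-15)
river: ρ → (-15,15,15)
ρ-cycle length = 2 (tail of 0 descent steps not counted)

2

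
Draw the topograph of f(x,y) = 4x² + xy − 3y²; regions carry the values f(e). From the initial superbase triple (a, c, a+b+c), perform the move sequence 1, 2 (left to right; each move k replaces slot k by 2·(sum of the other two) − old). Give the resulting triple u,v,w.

start (4,-3,2) = (f(1,0),f(0,1),f(1,1))
replace slot 1: 2·((-3)+2) − 4 = -6 → (-6,-3,2)
replace slot 2: 2·((-6)+2) − (-3) = -5 → (-6,-5,2)

-6,-5,2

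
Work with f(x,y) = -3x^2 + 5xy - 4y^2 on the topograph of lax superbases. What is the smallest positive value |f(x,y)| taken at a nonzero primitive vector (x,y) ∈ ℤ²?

translate: b→1 (≡-5 mod 6), so (3,-5,4)→(3,1,2)
flip: (3,1,2)→(2,-1,3)
reduced (well bottom): (2,-1,3) with a≤c, −a<b≤a
well minimum |f| = |-2| = 2 (negative-definite)

2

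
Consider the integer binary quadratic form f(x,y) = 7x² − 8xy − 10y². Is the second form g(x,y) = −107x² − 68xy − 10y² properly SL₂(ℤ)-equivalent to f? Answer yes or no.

D₁ = 344, D₂ = 344
river cycle of f (length 10): (-10, 8, 7), (7, 6, -11), (-11, 16, 2), (2, 16, -11), (-11, 6, 7), (7, 8, -10), (-10, 12, 5), (5, 18, -1), (-1, 18, 5), (5, 12, -10)
river cycle of g (length 10): (-10, 8, 7), (7, 6, -11), (-11, 16, 2), (2, 16, -11), (-11, 6, 7), (7, 8, -10), (-10, 12, 5), (5, 18, -1), (-1, 18, 5), (5, 12, -10)
cycles coincide ⇒ equivalent

yes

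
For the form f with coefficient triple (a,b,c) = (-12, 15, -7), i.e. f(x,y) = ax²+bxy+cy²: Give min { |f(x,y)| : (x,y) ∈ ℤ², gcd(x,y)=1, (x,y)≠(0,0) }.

translate: b→9 (≡-15 mod 24), so (12,-15,7)→(12,9,4)
flip: (12,9,4)→(4,-9,12)
translate: b→-1 (≡-9 mod 8), so (4,-9,12)→(4,-1,7)
reduced (well bottom): (4,-1,7) with a≤c, −a<b≤a
well minimum |f| = |-4| = 4 (negative-definite)

4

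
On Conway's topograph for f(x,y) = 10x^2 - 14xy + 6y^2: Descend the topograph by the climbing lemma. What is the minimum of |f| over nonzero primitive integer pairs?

translate: b→6 (≡-14 mod 20), so (10,-14,6)→(10,6,2)
flip: (10,6,2)→(2,-6,10)
translate: b→2 (≡-6 mod 4), so (2,-6,10)→(2,2,6)
reduced (well bottom): (2,2,6) with a≤c, −a<b≤a
well minimum = a = 2

2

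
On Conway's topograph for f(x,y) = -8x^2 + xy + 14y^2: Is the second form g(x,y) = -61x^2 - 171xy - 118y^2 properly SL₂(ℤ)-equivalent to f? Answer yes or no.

D₁ = 449, D₂ = 449
river cycle of f (length 38): (-8, 17, 5), (5, 13, -14), (-14, 15, 4), (4, 17, -10), (-10, 3, 11), (11, 19, -2), (-2, 21, 1), (1, 21, -2), (-2, 19, 11), (11, 3, -10), … (28 more)
river cycle of g (length 38): (-8, 17, 5), (5, 13, -14), (-14, 15, 4), (4, 17, -10), (-10, 3, 11), (11, 19, -2), (-2, 21, 1), (1, 21, -2), (-2, 19, 11), (11, 3, -10), … (28 more)
cycles coincide ⇒ equivalent

yes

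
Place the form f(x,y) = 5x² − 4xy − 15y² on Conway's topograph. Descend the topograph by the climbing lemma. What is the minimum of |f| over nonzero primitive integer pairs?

descent: ρ → (-15,4,5)
descent: ρ → (5,16,-3)  [lands on river]
river: ρ → (-3,14,10)
river: ρ → (10,6,-7)
river: ρ → (-7,8,9)
river: ρ → (9,10,-6)
river: ρ → (-6,14,5)
closes: descent 2, river 6
min |a| on river = 3

3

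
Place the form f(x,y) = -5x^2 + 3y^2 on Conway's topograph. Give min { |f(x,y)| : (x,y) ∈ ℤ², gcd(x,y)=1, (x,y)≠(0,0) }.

descent: ρ → (3,6,-2)  [lands on river]
river: ρ → (-2,6,3)
closes: descent 1, river 2
min |a| on river = 2

2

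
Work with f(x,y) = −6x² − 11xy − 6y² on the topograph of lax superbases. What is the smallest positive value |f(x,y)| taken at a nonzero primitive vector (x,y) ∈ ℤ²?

translate: b→-1 (≡11 mod 12), so (6,11,6)→(6,-1,1)
flip: (6,-1,1)→(1,1,6)
reduced (well bottom): (1,1,6) with a≤c, −a<b≤a
well minimum |f| = |-1| = 1 (negative-definite)

1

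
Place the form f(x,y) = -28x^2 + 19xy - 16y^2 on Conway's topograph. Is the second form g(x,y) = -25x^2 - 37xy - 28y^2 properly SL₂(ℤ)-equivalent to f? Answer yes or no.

D₁ = -1431, D₂ = -1431
f is negative-definite; reduce −f:
−f: flip: (28,-19,16)→(16,19,28)
−f: translate: b→-13 (≡19 mod 32), so (16,19,28)→(16,-13,25)
−f: reduced (well bottom): (16,-13,25) with a≤c, −a<b≤a
flip sign back: reduced form of f is (-16,13,-25)
g is negative-definite; reduce −g:
−g: translate: b→-13 (≡37 mod 50), so (25,37,28)→(25,-13,16)
−g: flip: (25,-13,16)→(16,13,25)
−g: reduced (well bottom): (16,13,25) with a≤c, −a<b≤a
flip sign back: reduced form of g is (-16,-13,-25)
reduced forms (-16, 13, -25) vs (-16, -13, -25) ⇒ inequivalent

no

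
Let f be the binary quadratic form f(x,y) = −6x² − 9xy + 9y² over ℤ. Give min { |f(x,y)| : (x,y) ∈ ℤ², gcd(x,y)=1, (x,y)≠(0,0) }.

descent: ρ → (9,9,-6)  [lands on river]
river: ρ → (-6,15,3)
river: ρ → (3,15,-6)
river: ρ → (-6,9,9)
closes: descent 1, river 4
min |a| on river = 3

3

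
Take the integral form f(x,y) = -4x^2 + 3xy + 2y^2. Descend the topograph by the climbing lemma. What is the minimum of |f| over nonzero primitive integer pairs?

river: ρ → (2,5,-2)
river: ρ → (-2,3,4)
river: ρ → (4,5,-1)
river: ρ → (-1,5,4)
river: ρ → (4,3,-2)
river: ρ → (-2,5,2)
river: ρ → (2,3,-4)
river: ρ → (-4,5,1)
river: ρ → (1,5,-4)
river: ρ → (-4,3,2)
closes: descent 0, river 10
min |a| on river = 1

1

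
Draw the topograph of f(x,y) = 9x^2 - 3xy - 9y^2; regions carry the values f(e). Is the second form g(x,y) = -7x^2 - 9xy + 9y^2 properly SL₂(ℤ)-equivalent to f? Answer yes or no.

D₁ = 333, D₂ = 333
river cycle of f (length 6): (-9, 3, 9), (9, 15, -3), (-3, 15, 9), (9, 3, -9), (-9, 15, 3), (3, 15, -9)
river cycle of g (length 6): (9, 9, -7), (-7, 5, 11), (11, 17, -1), (-1, 17, 11), (11, 5, -7), (-7, 9, 9)
cycles differ ⇒ inequivalent

no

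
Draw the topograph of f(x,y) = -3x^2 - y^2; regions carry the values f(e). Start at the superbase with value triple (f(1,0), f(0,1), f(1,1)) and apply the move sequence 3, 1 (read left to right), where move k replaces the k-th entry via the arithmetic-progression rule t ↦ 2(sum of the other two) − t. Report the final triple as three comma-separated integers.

start (-3,-1,-4) = (f(1,0),f(0,1),f(1,1))
replace slot 3: 2·((-3)+(-1)) − (-4) = -4 → (-3,-1,-4)
replace slot 1: 2·((-1)+(-4)) − (-3) = -7 → (-7,-1,-4)

-7,-1,-4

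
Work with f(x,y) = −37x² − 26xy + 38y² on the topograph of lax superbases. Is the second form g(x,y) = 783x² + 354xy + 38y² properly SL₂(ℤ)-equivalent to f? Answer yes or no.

D₁ = 6300, D₂ = 6300
river cycle of f (length 12): (38, 26, -37), (-37, 48, 27), (27, 60, -25), (-25, 40, 47), (47, 54, -18), (-18, 54, 47), (47, 40, -25), (-25, 60, 27), (27, 48, -37), (-37, 26, 38), … (2 more)
river cycle of g (length 12): (38, 26, -37), (-37, 48, 27), (27, 60, -25), (-25, 40, 47), (47, 54, -18), (-18, 54, 47), (47, 40, -25), (-25, 60, 27), (27, 48, -37), (-37, 26, 38), … (2 more)
cycles coincide ⇒ equivalent

yes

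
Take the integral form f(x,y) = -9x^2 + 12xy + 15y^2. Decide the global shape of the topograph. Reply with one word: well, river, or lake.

D = b²−4ac = 12² − 4·(-9)·15 = 684
D > 0 non-square ⇒ indefinite ⇒ periodic river

river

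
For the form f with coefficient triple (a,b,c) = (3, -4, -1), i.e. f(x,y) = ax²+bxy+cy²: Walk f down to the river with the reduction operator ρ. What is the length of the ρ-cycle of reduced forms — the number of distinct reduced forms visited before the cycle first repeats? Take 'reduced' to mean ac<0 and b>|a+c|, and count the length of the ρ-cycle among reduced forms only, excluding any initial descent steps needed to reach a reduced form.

D = 28, ⌊√D⌋ = 5
descent: ρ → (-1,4,3)  [lands on river]
river: ρ → (3,2,-2)
river: ρ → (-2,2,3)
river: ρ → (3,4,-1)
ρ-cycle length = 4 (tail of 1 descent step not counted)

4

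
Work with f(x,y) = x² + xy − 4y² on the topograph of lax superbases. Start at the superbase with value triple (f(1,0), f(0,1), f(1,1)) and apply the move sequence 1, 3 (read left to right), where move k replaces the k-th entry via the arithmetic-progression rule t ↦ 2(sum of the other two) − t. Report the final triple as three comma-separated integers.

start (1,-4,-2) = (f(1,0),f(0,1),f(1,1))
replace slot 1: 2·((-4)+(-2)) − 1 = -13 → (-13,-4,-2)
replace slot 3: 2·((-13)+(-4)) − (-2) = -32 → (-13,-4,-32)

-13,-4,-32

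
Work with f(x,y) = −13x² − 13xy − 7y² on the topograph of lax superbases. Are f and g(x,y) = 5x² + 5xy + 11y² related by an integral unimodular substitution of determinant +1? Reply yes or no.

D₁ = -195, D₂ = -195
f is negative-definite; reduce −f:
−f: flip: (13,13,7)→(7,-13,13)
−f: translate: b→1 (≡-13 mod 14), so (7,-13,13)→(7,1,7)
−f: reduced (well bottom): (7,1,7) with a≤c, −a<b≤a
flip sign back: reduced form of f is (-7,-1,-7)
g: reduced (well bottom): (5,5,11) with a≤c, −a<b≤a
reduced forms (-7, -1, -7) vs (5, 5, 11) ⇒ inequivalent

no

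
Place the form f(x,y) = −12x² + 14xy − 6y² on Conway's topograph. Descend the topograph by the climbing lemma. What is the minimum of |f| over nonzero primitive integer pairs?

translate: b→10 (≡-14 mod 24), so (12,-14,6)→(12,10,4)
flip: (12,10,4)→(4,-10,12)
translate: b→-2 (≡-10 mod 8), so (4,-10,12)→(4,-2,6)
reduced (well bottom): (4,-2,6) with a≤c, −a<b≤a
well minimum |f| = |-4| = 4 (negative-definite)

4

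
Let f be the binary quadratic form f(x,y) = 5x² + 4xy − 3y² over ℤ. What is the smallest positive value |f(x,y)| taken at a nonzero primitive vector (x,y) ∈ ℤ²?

river: ρ → (-3,8,1)
river: ρ → (1,8,-3)
river: ρ → (-3,4,5)
river: ρ → (5,6,-2)
river: ρ → (-2,6,5)
river: ρ → (5,4,-3)
closes: descent 0, river 6
min |a| on river = 1

1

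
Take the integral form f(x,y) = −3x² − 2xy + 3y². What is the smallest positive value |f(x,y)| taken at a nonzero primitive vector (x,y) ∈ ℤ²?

descent: ρ → (3,2,-3)  [lands on river]
river: ρ → (-3,4,2)
river: ρ → (2,4,-3)
river: ρ → (-3,2,3)
river: ρ → (3,4,-2)
river: ρ → (-2,4,3)
closes: descent 1, river 6
min |a| on river = 2

2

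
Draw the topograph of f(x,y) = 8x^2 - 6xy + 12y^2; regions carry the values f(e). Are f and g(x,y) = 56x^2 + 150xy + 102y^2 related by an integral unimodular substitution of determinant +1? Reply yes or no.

D₁ = -348, D₂ = -348
f: reduced (well bottom): (8,-6,12) with a≤c, −a<b≤a
g: translate: b→38 (≡150 mod 112), so (56,150,102)→(56,38,8)
g: flip: (56,38,8)→(8,-38,56)
g: translate: b→-6 (≡-38 mod 16), so (8,-38,56)→(8,-6,12)
g: reduced (well bottom): (8,-6,12) with a≤c, −a<b≤a
reduced forms (8, -6, 12) vs (8, -6, 12) ⇒ equivalent

yes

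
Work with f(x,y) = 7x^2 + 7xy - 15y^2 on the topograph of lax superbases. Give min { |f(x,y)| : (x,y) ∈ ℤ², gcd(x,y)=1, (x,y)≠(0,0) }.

descent: ρ → (-15,-7,7)
descent: ρ → (7,21,-1)  [lands on river]
river: ρ → (-1,21,7)
closes: descent 2, river 2
min |a| on river = 1

1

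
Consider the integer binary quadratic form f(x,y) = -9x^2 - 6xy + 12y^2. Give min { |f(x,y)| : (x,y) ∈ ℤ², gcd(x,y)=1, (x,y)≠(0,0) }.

descent: ρ → (12,6,-9)  [lands on river]
river: ρ → (-9,12,9)
river: ρ → (9,6,-12)
river: ρ → (-12,18,3)
river: ρ → (3,18,-12)
river: ρ → (-12,6,9)
river: ρ → (9,12,-9)
river: ρ → (-9,6,12)
river: ρ → (12,18,-3)
river: ρ → (-3,18,12)
closes: descent 1, river 10
min |a| on river = 3

3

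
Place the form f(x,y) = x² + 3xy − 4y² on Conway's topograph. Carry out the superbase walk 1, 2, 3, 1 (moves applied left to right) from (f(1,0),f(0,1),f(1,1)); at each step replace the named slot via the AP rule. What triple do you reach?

start (1,-4,0) = (f(1,0),f(0,1),f(1,1))
replace slot 1: 2·((-4)+0) − 1 = -9 → (-9,-4,0)
replace slot 2: 2·((-9)+0) − (-4) = -14 → (-9,-14,0)
replace slot 3: 2·((-9)+(-14)) − 0 = -46 → (-9,-14,-46)
replace slot 1: 2·((-14)+(-46)) − (-9) = -111 → (-111,-14,-46)

-111,-14,-46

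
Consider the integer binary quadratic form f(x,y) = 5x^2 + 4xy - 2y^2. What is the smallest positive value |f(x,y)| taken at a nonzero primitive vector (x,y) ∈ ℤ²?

river: ρ → (-2,4,5)
river: ρ → (5,6,-1)
river: ρ → (-1,6,5)
river: ρ → (5,4,-2)
closes: descent 0, river 4
min |a| on river = 1

1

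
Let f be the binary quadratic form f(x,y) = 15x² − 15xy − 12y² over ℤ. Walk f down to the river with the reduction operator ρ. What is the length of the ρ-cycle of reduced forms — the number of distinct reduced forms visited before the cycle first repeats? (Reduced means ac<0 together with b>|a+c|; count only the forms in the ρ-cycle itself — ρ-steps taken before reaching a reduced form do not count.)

D = 945, ⌊√D⌋ = 30
descent: ρ → (-12,15,15)  [lands on river]
river: ρ → (15,15,-12)
river: ρ → (-12,9,18)
river: ρ → (18,27,-3)
river: ρ → (-3,27,18)
river: ρ → (18,9,-12)
ρ-cycle length = 6 (tail of 1 descent step not counted)

6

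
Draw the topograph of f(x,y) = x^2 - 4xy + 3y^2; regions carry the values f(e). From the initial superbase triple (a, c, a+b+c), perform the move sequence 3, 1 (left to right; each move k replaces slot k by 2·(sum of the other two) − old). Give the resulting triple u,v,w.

start (1,3,0) = (f(1,0),f(0,1),f(1,1))
replace slot 3: 2·(1+3) − 0 = 8 → (1,3,8)
replace slot 1: 2·(3+8) − 1 = 21 → (21,3,8)

21,3,8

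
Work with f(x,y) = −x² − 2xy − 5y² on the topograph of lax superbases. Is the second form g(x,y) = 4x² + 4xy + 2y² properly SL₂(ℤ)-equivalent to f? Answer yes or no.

D₁ = -16, D₂ = -16
f is negative-definite; reduce −f:
−f: translate: b→0 (≡2 mod 2), so (1,2,5)→(1,0,4)
−f: reduced (well bottom): (1,0,4) with a≤c, −a<b≤a
flip sign back: reduced form of f is (-1,0,-4)
g: flip: (4,4,2)→(2,-4,4)
g: translate: b→0 (≡-4 mod 4), so (2,-4,4)→(2,0,2)
g: reduced (well bottom): (2,0,2) with a≤c, −a<b≤a
reduced forms (-1, 0, -4) vs (2, 0, 2) ⇒ inequivalent

no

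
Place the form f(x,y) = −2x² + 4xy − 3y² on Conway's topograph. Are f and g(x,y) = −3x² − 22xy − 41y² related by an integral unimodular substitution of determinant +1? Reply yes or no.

D₁ = -8, D₂ = -8
f is negative-definite; reduce −f:
−f: translate: b→0 (≡-4 mod 4), so (2,-4,3)→(2,0,1)
−f: flip: (2,0,1)→(1,0,2)
−f: reduced (well bottom): (1,0,2) with a≤c, −a<b≤a
flip sign back: reduced form of f is (-1,0,-2)
g is negative-definite; reduce −g:
−g: translate: b→-2 (≡22 mod 6), so (3,22,41)→(3,-2,1)
−g: flip: (3,-2,1)→(1,2,3)
−g: translate: b→0 (≡2 mod 2), so (1,2,3)→(1,0,2)
−g: reduced (well bottom): (1,0,2) with a≤c, −a<b≤a
flip sign back: reduced form of g is (-1,0,-2)
reduced forms (-1, 0, -2) vs (-1, 0, -2) ⇒ equivalent

yes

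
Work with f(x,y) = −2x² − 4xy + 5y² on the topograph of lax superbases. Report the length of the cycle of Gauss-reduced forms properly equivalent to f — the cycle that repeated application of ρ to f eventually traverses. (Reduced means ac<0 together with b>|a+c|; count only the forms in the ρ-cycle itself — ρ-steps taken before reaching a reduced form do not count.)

D = 56, ⌊√D⌋ = 7
descent: ρ → (5,4,-2)  [lands on river]
river: ρ → (-2,4,5)
river: ρ → (5,6,-1)
river: ρ → (-1,6,5)
ρ-cycle length = 4 (tail of 1 descent step not counted)

4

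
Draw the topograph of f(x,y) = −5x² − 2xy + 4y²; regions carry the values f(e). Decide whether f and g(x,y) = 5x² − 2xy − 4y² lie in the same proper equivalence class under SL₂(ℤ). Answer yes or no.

D₁ = 84, D₂ = 84
river cycle of f (length 6): (4, 2, -5), (-5, 8, 1), (1, 8, -5), (-5, 2, 4), (4, 6, -3), (-3, 6, 4)
river cycle of g (length 6): (-4, 2, 5), (5, 8, -1), (-1, 8, 5), (5, 2, -4), (-4, 6, 3), (3, 6, -4)
cycles differ ⇒ inequivalent

no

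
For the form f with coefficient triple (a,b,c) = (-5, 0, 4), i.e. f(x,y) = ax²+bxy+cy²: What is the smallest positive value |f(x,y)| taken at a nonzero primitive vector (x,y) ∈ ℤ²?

descent: ρ → (4,8,-1)  [lands on river]
river: ρ → (-1,8,4)
closes: descent 1, river 2
min |a| on river = 1

1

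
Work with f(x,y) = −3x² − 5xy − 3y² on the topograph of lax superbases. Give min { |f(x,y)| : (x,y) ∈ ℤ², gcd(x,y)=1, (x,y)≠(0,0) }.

translate: b→-1 (≡5 mod 6), so (3,5,3)→(3,-1,1)
flip: (3,-1,1)→(1,1,3)
reduced (well bottom): (1,1,3) with a≤c, −a<b≤a
well minimum |f| = |-1| = 1 (negative-definite)

1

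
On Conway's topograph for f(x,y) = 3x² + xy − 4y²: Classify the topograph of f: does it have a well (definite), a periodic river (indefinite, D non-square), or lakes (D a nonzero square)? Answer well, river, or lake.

D = b²−4ac = 1² − 4·3·(-4) = 49
D = 7² is a perfect square ⇒ form factors over ℤ ⇒ lakes

lake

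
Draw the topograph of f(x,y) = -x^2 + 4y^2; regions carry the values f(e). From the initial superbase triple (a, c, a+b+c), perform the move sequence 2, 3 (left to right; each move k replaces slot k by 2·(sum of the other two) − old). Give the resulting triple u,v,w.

start (-1,4,3) = (f(1,0),f(0,1),f(1,1))
replace slot 2: 2·((-1)+3) − 4 = 0 → (-1,0,3)
replace slot 3: 2·((-1)+0) − 3 = -5 → (-1,0,-5)

-1,0,-5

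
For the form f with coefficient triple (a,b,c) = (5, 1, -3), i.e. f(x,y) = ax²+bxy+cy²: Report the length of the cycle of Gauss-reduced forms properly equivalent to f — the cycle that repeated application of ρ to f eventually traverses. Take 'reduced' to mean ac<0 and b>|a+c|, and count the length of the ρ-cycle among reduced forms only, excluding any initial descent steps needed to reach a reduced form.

D = 61, ⌊√D⌋ = 7
descent: ρ → (-3,5,3)  [lands on river]
river: ρ → (3,7,-1)
river: ρ → (-1,7,3)
river: ρ → (3,5,-3)
river: ρ → (-3,7,1)
river: ρ → (1,7,-3)
ρ-cycle length = 6 (tail of 1 descent step not counted)

6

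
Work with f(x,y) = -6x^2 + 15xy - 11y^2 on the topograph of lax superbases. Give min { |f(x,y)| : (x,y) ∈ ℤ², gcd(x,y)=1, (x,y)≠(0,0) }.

translate: b→-3 (≡-15 mod 12), so (6,-15,11)→(6,-3,2)
flip: (6,-3,2)→(2,3,6)
translate: b→-1 (≡3 mod 4), so (2,3,6)→(2,-1,5)
reduced (well bottom): (2,-1,5) with a≤c, −a<b≤a
well minimum |f| = |-2| = 2 (negative-definite)

2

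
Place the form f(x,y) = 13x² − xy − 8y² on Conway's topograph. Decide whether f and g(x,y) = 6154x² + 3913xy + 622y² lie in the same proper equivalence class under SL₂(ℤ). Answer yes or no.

D₁ = 417, D₂ = 417
river cycle of f (length 18): (-8, 17, 4), (4, 15, -12), (-12, 9, 7), (7, 19, -2), (-2, 17, 16), (16, 15, -3), (-3, 15, 16), (16, 17, -2), (-2, 19, 7), (7, 9, -12), … (8 more)
river cycle of g (length 18): (-8, 17, 4), (4, 15, -12), (-12, 9, 7), (7, 19, -2), (-2, 17, 16), (16, 15, -3), (-3, 15, 16), (16, 17, -2), (-2, 19, 7), (7, 9, -12), … (8 more)
cycles coincide ⇒ equivalent

yes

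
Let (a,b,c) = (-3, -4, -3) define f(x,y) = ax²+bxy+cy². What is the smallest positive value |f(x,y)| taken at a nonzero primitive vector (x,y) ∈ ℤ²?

translate: b→-2 (≡4 mod 6), so (3,4,3)→(3,-2,2)
flip: (3,-2,2)→(2,2,3)
reduced (well bottom): (2,2,3) with a≤c, −a<b≤a
well minimum |f| = |-2| = 2 (negative-definite)

2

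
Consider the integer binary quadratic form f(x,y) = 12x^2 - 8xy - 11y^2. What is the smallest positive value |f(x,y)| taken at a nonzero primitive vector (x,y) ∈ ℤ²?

descent: ρ → (-11,8,12)  [lands on river]
river: ρ → (12,16,-7)
river: ρ → (-7,12,16)
river: ρ → (16,20,-3)
river: ρ → (-3,22,9)
river: ρ → (9,14,-11)
closes: descent 1, river 6
min |a| on river = 3

3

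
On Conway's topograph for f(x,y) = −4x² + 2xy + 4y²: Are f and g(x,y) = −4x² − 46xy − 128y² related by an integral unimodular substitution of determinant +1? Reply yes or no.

D₁ = 68, D₂ = 68
river cycle of f (length 6): (4, 6, -2), (-2, 6, 4), (4, 2, -4), (-4, 6, 2), (2, 6, -4), (-4, 2, 4)
river cycle of g (length 6): (-4, 2, 4), (4, 6, -2), (-2, 6, 4), (4, 2, -4), (-4, 6, 2), (2, 6, -4)
cycles coincide ⇒ equivalent

yes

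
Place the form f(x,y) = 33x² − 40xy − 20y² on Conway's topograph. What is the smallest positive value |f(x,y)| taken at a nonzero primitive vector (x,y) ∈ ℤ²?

descent: ρ → (-20,40,33)  [lands on river]
river: ρ → (33,26,-27)
river: ρ → (-27,28,32)
river: ρ → (32,36,-23)
river: ρ → (-23,56,12)
river: ρ → (12,64,-3)
river: ρ → (-3,62,33)
river: ρ → (33,4,-32)
river: ρ → (-32,60,5)
river: ρ → (5,60,-32)
river: ρ → (-32,4,33)
river: ρ → (33,62,-3)
river: ρ → (-3,64,12)
river: ρ → (12,56,-23)
river: ρ → (-23,36,32)
river: ρ → (32,28,-27)
river: ρ → (-27,26,33)
river: ρ → (33,40,-20)
closes: descent 1, river 18
min |a| on river = 3

3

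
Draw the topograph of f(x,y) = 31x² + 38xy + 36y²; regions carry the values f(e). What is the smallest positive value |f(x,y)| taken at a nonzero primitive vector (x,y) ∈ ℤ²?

translate: b→-24 (≡38 mod 62), so (31,38,36)→(31,-24,29)
flip: (31,-24,29)→(29,24,31)
reduced (well bottom): (29,24,31) with a≤c, −a<b≤a
well minimum = a = 29

29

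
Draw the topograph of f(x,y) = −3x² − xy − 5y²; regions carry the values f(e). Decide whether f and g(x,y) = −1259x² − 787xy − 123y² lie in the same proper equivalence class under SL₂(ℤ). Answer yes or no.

D₁ = -59, D₂ = -59
f is negative-definite; reduce −f:
−f: reduced (well bottom): (3,1,5) with a≤c, −a<b≤a
flip sign back: reduced form of f is (-3,-1,-5)
g is negative-definite; reduce −g:
−g: flip: (1259,787,123)→(123,-787,1259)
−g: translate: b→-49 (≡-787 mod 246), so (123,-787,1259)→(123,-49,5)
−g: flip: (123,-49,5)→(5,49,123)
−g: translate: b→-1 (≡49 mod 10), so (5,49,123)→(5,-1,3)
−g: flip: (5,-1,3)→(3,1,5)
−g: reduced (well bottom): (3,1,5) with a≤c, −a<b≤a
flip sign back: reduced form of g is (-3,-1,-5)
reduced forms (-3, -1, -5) vs (-3, -1, -5) ⇒ equivalent

yes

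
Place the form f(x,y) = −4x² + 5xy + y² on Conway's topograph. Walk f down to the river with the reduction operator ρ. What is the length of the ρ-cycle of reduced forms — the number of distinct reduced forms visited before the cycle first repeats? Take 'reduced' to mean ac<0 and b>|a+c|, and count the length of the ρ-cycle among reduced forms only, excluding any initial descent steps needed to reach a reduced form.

D = 41, ⌊√D⌋ = 6
river: ρ → (1,5,-4)
river: ρ → (-4,3,2)
river: ρ → (2,5,-2)
river: ρ → (-2,3,4)
river: ρ → (4,5,-1)
river: ρ → (-1,5,4)
river: ρ → (4,3,-2)
river: ρ → (-2,5,2)
river: ρ → (2,3,-4)
river: ρ → (-4,5,1)
ρ-cycle length = 10 (tail of 0 descent steps not counted)

10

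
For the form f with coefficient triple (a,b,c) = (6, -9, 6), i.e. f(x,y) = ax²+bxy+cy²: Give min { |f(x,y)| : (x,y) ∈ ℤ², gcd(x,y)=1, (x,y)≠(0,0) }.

translate: b→3 (≡-9 mod 12), so (6,-9,6)→(6,3,3)
flip: (6,3,3)→(3,-3,6)
translate: b→3 (≡-3 mod 6), so (3,-3,6)→(3,3,6)
reduced (well bottom): (3,3,6) with a≤c, −a<b≤a
well minimum = a = 3

3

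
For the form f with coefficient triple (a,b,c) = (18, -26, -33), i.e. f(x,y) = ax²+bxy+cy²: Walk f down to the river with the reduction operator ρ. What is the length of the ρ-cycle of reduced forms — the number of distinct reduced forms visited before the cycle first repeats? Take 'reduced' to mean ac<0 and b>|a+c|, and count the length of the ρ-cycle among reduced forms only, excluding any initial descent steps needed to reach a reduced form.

D = 3052, ⌊√D⌋ = 55
descent: ρ → (-33,26,18)  [lands on river]
river: ρ → (18,46,-13)
river: ρ → (-13,32,39)
river: ρ → (39,46,-6)
river: ρ → (-6,50,23)
river: ρ → (23,42,-14)
river: ρ → (-14,42,23)
river: ρ → (23,50,-6)
river: ρ → (-6,46,39)
river: ρ → (39,32,-13)
river: ρ → (-13,46,18)
river: ρ → (18,26,-33)
river: ρ → (-33,40,11)
river: ρ → (11,48,-17)
river: ρ → (-17,54,2)
river: ρ → (2,54,-17)
river: ρ → (-17,48,11)
river: ρ → (11,40,-33)
ρ-cycle length = 18 (tail of 1 descent step not counted)

18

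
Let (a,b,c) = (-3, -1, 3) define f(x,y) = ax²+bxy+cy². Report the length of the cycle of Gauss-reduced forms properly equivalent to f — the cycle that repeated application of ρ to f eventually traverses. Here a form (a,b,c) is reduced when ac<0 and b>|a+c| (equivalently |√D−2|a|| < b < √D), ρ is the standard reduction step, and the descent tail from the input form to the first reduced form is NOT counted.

D = 37, ⌊√D⌋ = 6
descent: ρ → (3,1,-3)  [lands on river]
river: ρ → (-3,5,1)
river: ρ → (1,5,-3)
river: ρ → (-3,1,3)
river: ρ → (3,5,-1)
river: ρ → (-1,5,3)
ρ-cycle length = 6 (tail of 1 descent step not counted)

6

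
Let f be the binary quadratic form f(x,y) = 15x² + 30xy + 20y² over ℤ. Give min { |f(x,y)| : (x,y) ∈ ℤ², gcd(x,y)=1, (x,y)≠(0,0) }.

translate: b→0 (≡30 mod 30), so (15,30,20)→(15,0,5)
flip: (15,0,5)→(5,0,15)
reduced (well bottom): (5,0,15) with a≤c, −a<b≤a
well minimum = a = 5

5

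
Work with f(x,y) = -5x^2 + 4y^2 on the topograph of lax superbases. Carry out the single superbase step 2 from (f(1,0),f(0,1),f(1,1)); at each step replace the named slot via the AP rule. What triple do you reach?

start (-5,4,-1) = (f(1,0),f(0,1),f(1,1))
replace slot 2: 2·((-5)+(-1)) − 4 = -16 → (-5,-16,-1)

-5,-16,-1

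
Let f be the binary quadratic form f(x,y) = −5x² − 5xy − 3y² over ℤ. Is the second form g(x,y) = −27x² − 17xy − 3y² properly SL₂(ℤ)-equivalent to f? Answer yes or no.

D₁ = -35, D₂ = -35
f is negative-definite; reduce −f:
−f: flip: (5,5,3)→(3,-5,5)
−f: translate: b→1 (≡-5 mod 6), so (3,-5,5)→(3,1,3)
−f: reduced (well bottom): (3,1,3) with a≤c, −a<b≤a
flip sign back: reduced form of f is (-3,-1,-3)
g is negative-definite; reduce −g:
−g: flip: (27,17,3)→(3,-17,27)
−g: translate: b→1 (≡-17 mod 6), so (3,-17,27)→(3,1,3)
−g: reduced (well bottom): (3,1,3) with a≤c, −a<b≤a
flip sign back: reduced form of g is (-3,-1,-3)
reduced forms (-3, -1, -3) vs (-3, -1, -3) ⇒ equivalent

yes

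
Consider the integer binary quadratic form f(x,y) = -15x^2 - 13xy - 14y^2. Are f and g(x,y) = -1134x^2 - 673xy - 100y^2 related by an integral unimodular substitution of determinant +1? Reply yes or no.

D₁ = -671, D₂ = -671
f is negative-definite; reduce −f:
−f: flip: (15,13,14)→(14,-13,15)
−f: reduced (well bottom): (14,-13,15) with a≤c, −a<b≤a
flip sign back: reduced form of f is (-14,13,-15)
g is negative-definite; reduce −g:
−g: flip: (1134,673,100)→(100,-673,1134)
−g: translate: b→-73 (≡-673 mod 200), so (100,-673,1134)→(100,-73,15)
−g: flip: (100,-73,15)→(15,73,100)
−g: translate: b→13 (≡73 mod 30), so (15,73,100)→(15,13,14)
−g: flip: (15,13,14)→(14,-13,15)
−g: reduced (well bottom): (14,-13,15) with a≤c, −a<b≤a
flip sign back: reduced form of g is (-14,13,-15)
reduced forms (-14, 13, -15) vs (-14, 13, -15) ⇒ equivalent

yes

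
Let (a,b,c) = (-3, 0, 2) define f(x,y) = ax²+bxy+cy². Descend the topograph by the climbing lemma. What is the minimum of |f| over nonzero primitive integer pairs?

descent: ρ → (2,4,-1)  [lands on river]
river: ρ → (-1,4,2)
closes: descent 1, river 2
min |a| on river = 1

1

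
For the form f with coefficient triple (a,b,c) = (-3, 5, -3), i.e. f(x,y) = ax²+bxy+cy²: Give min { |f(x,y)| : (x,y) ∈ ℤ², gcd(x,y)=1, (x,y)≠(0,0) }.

translate: b→1 (≡-5 mod 6), so (3,-5,3)→(3,1,1)
flip: (3,1,1)→(1,-1,3)
translate: b→1 (≡-1 mod 2), so (1,-1,3)→(1,1,3)
reduced (well bottom): (1,1,3) with a≤c, −a<b≤a
well minimum |f| = |-1| = 1 (negative-definite)

1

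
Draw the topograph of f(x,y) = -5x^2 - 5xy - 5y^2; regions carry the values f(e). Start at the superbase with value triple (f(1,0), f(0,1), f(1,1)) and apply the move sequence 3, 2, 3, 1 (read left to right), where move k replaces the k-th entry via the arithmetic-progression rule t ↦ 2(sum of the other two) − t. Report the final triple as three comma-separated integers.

start (-5,-5,-15) = (f(1,0),f(0,1),f(1,1))
replace slot 3: 2·((-5)+(-5)) − (-15) = -5 → (-5,-5,-5)
replace slot 2: 2·((-5)+(-5)) − (-5) = -15 → (-5,-15,-5)
replace slot 3: 2·((-5)+(-15)) − (-5) = -35 → (-5,-15,-35)
replace slot 1: 2·((-15)+(-35)) − (-5) = -95 → (-95,-15,-35)

-95,-15,-35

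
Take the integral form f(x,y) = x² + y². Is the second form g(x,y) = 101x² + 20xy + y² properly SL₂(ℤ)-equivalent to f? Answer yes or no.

D₁ = -4, D₂ = -4
f: reduced (well bottom): (1,0,1) with a≤c, −a<b≤a
g: flip: (101,20,1)→(1,-20,101)
g: translate: b→0 (≡-20 mod 2), so (1,-20,101)→(1,0,1)
g: reduced (well bottom): (1,0,1) with a≤c, −a<b≤a
reduced forms (1, 0, 1) vs (1, 0, 1) ⇒ equivalent

yes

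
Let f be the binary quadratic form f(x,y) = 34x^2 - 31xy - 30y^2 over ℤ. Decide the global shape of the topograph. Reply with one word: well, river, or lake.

D = b²−4ac = (-31)² − 4·34·(-30) = 5041
D = 71² is a perfect square ⇒ form factors over ℤ ⇒ lakes

lake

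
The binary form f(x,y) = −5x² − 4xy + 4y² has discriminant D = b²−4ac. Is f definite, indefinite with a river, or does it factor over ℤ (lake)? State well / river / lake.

D = b²−4ac = (-4)² − 4·(-5)·4 = 96
D > 0 non-square ⇒ indefinite ⇒ periodic river

river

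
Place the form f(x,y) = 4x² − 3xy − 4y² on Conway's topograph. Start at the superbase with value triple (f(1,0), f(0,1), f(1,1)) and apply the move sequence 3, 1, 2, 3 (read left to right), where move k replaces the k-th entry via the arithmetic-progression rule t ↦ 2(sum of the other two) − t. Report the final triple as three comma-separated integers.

start (4,-4,-3) = (f(1,0),f(0,1),f(1,1))
replace slot 3: 2·(4+(-4)) − (-3) = 3 → (4,-4,3)
replace slot 1: 2·((-4)+3) − 4 = -6 → (-6,-4,3)
replace slot 2: 2·((-6)+3) − (-4) = -2 → (-6,-2,3)
replace slot 3: 2·((-6)+(-2)) − 3 = -19 → (-6,-2,-19)

-6,-2,-19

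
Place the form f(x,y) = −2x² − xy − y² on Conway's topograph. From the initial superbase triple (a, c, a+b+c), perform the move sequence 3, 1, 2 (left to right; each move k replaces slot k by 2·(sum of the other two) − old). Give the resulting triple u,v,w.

start (-2,-1,-4) = (f(1,0),f(0,1),f(1,1))
replace slot 3: 2·((-2)+(-1)) − (-4) = -2 → (-2,-1,-2)
replace slot 1: 2·((-1)+(-2)) − (-2) = -4 → (-4,-1,-2)
replace slot 2: 2·((-4)+(-2)) − (-1) = -11 → (-4,-11,-2)

-4,-11,-2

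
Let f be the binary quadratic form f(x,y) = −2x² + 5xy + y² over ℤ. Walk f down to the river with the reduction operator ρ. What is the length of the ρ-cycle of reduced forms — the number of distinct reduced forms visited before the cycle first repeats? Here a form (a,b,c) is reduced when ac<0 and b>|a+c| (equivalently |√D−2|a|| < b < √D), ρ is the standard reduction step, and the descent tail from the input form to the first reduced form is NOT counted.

D = 33, ⌊√D⌋ = 5
river: ρ → (1,5,-2)
river: ρ → (-2,3,3)
river: ρ → (3,3,-2)
river: ρ → (-2,5,1)
ρ-cycle length = 4 (tail of 0 descent steps not counted)

4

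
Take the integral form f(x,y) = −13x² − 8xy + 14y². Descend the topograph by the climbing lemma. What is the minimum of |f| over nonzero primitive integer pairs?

descent: ρ → (14,8,-13)  [lands on river]
river: ρ → (-13,18,9)
river: ρ → (9,18,-13)
river: ρ → (-13,8,14)
river: ρ → (14,20,-7)
river: ρ → (-7,22,11)
river: ρ → (11,22,-7)
river: ρ → (-7,20,14)
closes: descent 1, river 8
min |a| on river = 7

7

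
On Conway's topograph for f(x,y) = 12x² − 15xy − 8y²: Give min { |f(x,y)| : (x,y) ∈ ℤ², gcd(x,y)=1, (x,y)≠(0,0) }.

descent: ρ → (-8,15,12)  [lands on river]
river: ρ → (12,9,-11)
river: ρ → (-11,13,10)
river: ρ → (10,7,-14)
river: ρ → (-14,21,3)
river: ρ → (3,21,-14)
river: ρ → (-14,7,10)
river: ρ → (10,13,-11)
river: ρ → (-11,9,12)
river: ρ → (12,15,-8)
river: ρ → (-8,17,10)
river: ρ → (10,23,-2)
river: ρ → (-2,21,21)
river: ρ → (21,21,-2)
river: ρ → (-2,23,10)
river: ρ → (10,17,-8)
closes: descent 1, river 16
min |a| on river = 2

2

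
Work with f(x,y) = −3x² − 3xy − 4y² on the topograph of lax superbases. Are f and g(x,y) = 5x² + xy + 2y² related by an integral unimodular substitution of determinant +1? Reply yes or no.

D₁ = -39, D₂ = -39
f is negative-definite; reduce −f:
−f: reduced (well bottom): (3,3,4) with a≤c, −a<b≤a
flip sign back: reduced form of f is (-3,-3,-4)
g: flip: (5,1,2)→(2,-1,5)
g: reduced (well bottom): (2,-1,5) with a≤c, −a<b≤a
reduced forms (-3, -3, -4) vs (2, -1, 5) ⇒ inequivalent

no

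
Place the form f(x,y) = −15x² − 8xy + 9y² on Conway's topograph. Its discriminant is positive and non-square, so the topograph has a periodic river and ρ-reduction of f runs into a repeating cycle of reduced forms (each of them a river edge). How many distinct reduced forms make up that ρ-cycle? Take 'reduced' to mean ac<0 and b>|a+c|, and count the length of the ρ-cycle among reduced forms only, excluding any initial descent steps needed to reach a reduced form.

D = 604, ⌊√D⌋ = 24
descent: ρ → (9,8,-15)  [lands on river]
river: ρ → (-15,22,2)
river: ρ → (2,22,-15)
river: ρ → (-15,8,9)
river: ρ → (9,10,-14)
river: ρ → (-14,18,5)
river: ρ → (5,22,-6)
river: ρ → (-6,14,17)
river: ρ → (17,20,-3)
river: ρ → (-3,22,10)
river: ρ → (10,18,-7)
river: ρ → (-7,24,1)
river: ρ → (1,24,-7)
river: ρ → (-7,18,10)
river: ρ → (10,22,-3)
river: ρ → (-3,20,17)
river: ρ → (17,14,-6)
river: ρ → (-6,22,5)
river: ρ → (5,18,-14)
river: ρ → (-14,10,9)
ρ-cycle length = 20 (tail of 1 descent step not counted)

20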